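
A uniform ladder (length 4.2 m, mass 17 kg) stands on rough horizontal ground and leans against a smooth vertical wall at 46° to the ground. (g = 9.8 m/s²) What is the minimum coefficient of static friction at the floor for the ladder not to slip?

ΣF_y = 0: N_floor = 17×9.8 = 166.6 N.
Torques about the foot: N_wall · 4.2 sin 46° = 17×9.8×2.1 cos 46° → N_wall = 80.442 N.
ΣF_x = 0: f_floor = N_wall = 80.442 N.
μ_min = f_floor / N_floor = 80.442 / 166.6 = 0.4828.

μ_min ≈ 0.483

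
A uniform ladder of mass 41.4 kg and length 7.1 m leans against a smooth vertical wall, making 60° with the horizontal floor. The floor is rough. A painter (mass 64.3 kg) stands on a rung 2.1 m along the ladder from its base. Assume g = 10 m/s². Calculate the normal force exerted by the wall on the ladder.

Torques about the foot: N_wall · 7.1 sin 60° = 41.4×10×3.55 cos 60° + 64.3×10×2.1 cos 60° → N_wall = 229.31 N.

N_wall ≈ 229 N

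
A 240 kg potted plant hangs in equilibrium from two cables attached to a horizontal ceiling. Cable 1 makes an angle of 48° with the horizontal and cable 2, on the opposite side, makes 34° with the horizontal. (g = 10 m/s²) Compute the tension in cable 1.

T_1 ≈ 2010 N

Weight W = 240 × 10 = 2400 N acts straight down.
Horizontal: T_1 cos 48° = T_2 cos 34°  →  T_2 = 0.8071 T_1.
Vertical: T_1 sin 48° + T_2 sin 34° = 2400.
Substituting the horizontal relation into the vertical equation gives 1.194 T_1 = 2400, so T_1 = 2009 N.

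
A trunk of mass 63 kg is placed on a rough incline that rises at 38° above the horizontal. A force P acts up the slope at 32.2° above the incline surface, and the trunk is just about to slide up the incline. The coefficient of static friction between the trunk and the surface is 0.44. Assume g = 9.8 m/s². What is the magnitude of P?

On the verge of sliding up the incline, friction equals μN and acts down the slope.
Perpendicular: N + P sin 32.2° = W cos 38° = 486.5 N.
Along incline: P cos 32.2° = W sin 38° + μN  with W sin 38° = 380.1 N.
Solving the pair for P and N: P = 549.8 N, N = 193.5 N (and f = μN = 85.15 N).

P ≈ 550 N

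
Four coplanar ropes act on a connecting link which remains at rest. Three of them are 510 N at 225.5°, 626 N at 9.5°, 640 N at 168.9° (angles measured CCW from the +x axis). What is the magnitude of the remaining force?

F ≈ 393 N

Sum the known components: ΣF_x = -368.1 N, ΣF_y = -137.2 N.
For equilibrium the remaining force must supply (−ΣF_x, −ΣF_y) = (368.1, 137.2) N.
Magnitude = √((368.1)² + (137.2)²) = 392.8 N; direction = atan2(137.2, 368.1) = 20.4°.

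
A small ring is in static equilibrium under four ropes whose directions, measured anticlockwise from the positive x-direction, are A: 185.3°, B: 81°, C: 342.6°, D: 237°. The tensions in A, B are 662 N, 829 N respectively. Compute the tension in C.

T_C ≈ 889 N

Resolve: ΣF_x = 662 cos 185.3° + 829 cos 81° + T_C cos 342.6° + T_D cos 237° = 0.
        ΣF_y = 662 sin 185.3° + 829 sin 81° + T_C sin 342.6° + T_D sin 237° = 0.
The known terms sum to (-529.5, 757.6) N, so 0.9542 T_C − 0.5446 T_D = 529.5 and -0.2990 T_C − 0.8387 T_D = -757.6.
Solving simultaneously: T_C = 889.5 N, T_D = 586.2 N.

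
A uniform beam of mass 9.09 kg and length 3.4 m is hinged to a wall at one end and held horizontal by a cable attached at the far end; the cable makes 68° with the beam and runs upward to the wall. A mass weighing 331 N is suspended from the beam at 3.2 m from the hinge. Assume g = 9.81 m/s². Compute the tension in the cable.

T ≈ 384 N

Take torques about the hinge: T sin 68° · 3.4 = 9.09×9.81×1.7 + 331×3.2 = 1210.8 N·m.
So T = 1210.8 / (0.9272 × 3.4) = 384.08 N.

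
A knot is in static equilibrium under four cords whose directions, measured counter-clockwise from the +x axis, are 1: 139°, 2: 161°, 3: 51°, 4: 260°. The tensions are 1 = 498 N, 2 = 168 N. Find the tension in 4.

T_4 ≈ 1350 N

Resolve: ΣF_x = 498 cos 139° + 168 cos 161° + T_3 cos 51° + T_4 cos 260° = 0.
        ΣF_y = 498 sin 139° + 168 sin 161° + T_3 sin 51° + T_4 sin 260° = 0.
The known terms sum to (-534.7, 381.4) N, so 0.6293 T_3 − 0.1736 T_4 = 534.7 and 0.7771 T_3 − 0.9848 T_4 = -381.4.
Solving simultaneously: T_3 = 1223 N, T_4 = 1352 N.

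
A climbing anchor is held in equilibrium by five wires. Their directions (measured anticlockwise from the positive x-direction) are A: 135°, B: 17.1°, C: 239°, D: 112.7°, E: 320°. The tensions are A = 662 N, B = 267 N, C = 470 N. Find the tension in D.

Resolve: ΣF_x = 662 cos 135° + 267 cos 17.1° + 470 cos 239° + T_D cos 112.7° + T_E cos 320° = 0.
        ΣF_y = 662 sin 135° + 267 sin 17.1° + 470 sin 239° + T_D sin 112.7° + T_E sin 320° = 0.
The known terms sum to (-455, 143.7) N, so -0.3859 T_D + 0.7660 T_E = 455 and 0.9225 T_D − 0.6428 T_E = -143.7.
Solving simultaneously: T_D = 397.6 N, T_E = 794.2 N.

T_D ≈ 398 N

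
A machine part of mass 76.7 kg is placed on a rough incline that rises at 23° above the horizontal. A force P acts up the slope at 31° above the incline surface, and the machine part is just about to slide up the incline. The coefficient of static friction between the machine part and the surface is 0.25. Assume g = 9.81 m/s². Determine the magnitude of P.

On the verge of sliding up the incline, friction equals μN and acts down the slope.
Perpendicular: N + P sin 31° = W cos 23° = 692.6 N.
Along incline: P cos 31° = W sin 23° + μN  with W sin 23° = 294 N.
Solving the pair for P and N: P = 473.8 N, N = 448.6 N (and f = μN = 112.1 N).

P ≈ 474 N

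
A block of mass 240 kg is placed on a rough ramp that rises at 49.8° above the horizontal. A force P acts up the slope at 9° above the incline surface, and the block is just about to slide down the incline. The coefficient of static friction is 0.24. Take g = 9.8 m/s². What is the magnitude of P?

On the verge of sliding down the incline, friction equals μN and acts up the slope.
Perpendicular: N + P sin 9° = W cos 49.8° = 1518 N.
Along incline: P cos 9° + μN = W sin 49.8° with W sin 49.8° = 1796 N.
Solving the pair for P and N: P = 1507 N, N = 1282 N (and f = μN = 307.8 N).

P ≈ 1510 N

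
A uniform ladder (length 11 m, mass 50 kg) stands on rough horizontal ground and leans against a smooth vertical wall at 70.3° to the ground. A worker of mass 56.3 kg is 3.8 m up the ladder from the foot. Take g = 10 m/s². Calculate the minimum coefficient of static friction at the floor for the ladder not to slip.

μ_min ≈ 0.150

ΣF_y = 0: N_floor = 50×10 + 56.3×10 = 1063 N.
Torques about the foot: N_wall · 11 sin 70.3° = 50×10×5.5 cos 70.3° + 56.3×10×3.8 cos 70.3° → N_wall = 159.15 N.
ΣF_x = 0: f_floor = N_wall = 159.15 N.
μ_min = f_floor / N_floor = 159.15 / 1063 = 0.1497.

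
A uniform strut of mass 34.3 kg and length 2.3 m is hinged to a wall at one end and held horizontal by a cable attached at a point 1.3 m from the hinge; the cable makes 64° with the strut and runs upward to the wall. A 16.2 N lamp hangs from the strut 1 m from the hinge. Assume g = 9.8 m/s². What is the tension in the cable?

Take torques about the hinge: T sin 64° · 1.3 = 34.3×9.8×1.15 + 16.2×1 = 402.76 N·m.
So T = 402.76 / (0.8988 × 1.3) = 344.7 N.

T ≈ 345 N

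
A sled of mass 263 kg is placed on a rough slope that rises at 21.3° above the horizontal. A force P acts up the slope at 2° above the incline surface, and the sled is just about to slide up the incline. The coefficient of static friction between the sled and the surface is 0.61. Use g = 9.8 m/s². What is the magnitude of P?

On the verge of sliding up the incline, friction equals μN and acts down the slope.
Perpendicular: N + P sin 2° = W cos 21.3° = 2401 N.
Along incline: P cos 2° = W sin 21.3° + μN  with W sin 21.3° = 936.2 N.
Solving the pair for P and N: P = 2352 N, N = 2319 N (and f = μN = 1415 N).

P ≈ 2350 N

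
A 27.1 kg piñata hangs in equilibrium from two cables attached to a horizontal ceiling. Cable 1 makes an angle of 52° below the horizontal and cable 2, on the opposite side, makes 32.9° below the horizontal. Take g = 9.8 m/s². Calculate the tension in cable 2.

T_2 ≈ 164 N

Weight W = 27.1 × 9.8 = 265.6 N acts straight down.
Horizontal: T_1 cos 52° = T_2 cos 32.9°  →  T_1 = 1.364 T_2.
Vertical: T_1 sin 52° + T_2 sin 32.9° = 265.6.
Substituting the horizontal relation into the vertical equation gives 1.618 T_2 = 265.6, so T_2 = 164.2 N.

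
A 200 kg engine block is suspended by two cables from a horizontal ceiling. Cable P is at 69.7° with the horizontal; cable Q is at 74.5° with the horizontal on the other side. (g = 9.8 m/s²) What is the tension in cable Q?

Weight W = 200 × 9.8 = 1960 N acts straight down.
Horizontal: T_P cos 69.7° = T_Q cos 74.5°  →  T_P = 0.7703 T_Q.
Vertical: T_P sin 69.7° + T_Q sin 74.5° = 1960.
Substituting the horizontal relation into the vertical equation gives 1.686 T_Q = 1960, so T_Q = 1162 N.

T_Q ≈ 1160 N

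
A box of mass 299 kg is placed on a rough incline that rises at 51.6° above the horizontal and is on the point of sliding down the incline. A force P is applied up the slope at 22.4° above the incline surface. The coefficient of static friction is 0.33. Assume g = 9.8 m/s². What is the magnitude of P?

P ≈ 2120 N

On the verge of sliding down the incline, friction equals μN and acts up the slope.
Perpendicular: N + P sin 22.4° = W cos 51.6° = 1820 N.
Along incline: P cos 22.4° + μN = W sin 51.6° with W sin 51.6° = 2296 N.
Solving the pair for P and N: P = 2123 N, N = 1011 N (and f = μN = 333.7 N).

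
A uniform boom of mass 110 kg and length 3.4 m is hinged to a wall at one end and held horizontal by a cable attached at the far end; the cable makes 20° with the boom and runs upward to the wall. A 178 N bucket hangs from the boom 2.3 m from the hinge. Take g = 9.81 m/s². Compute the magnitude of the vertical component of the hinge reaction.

|H_y| ≈ 597 N

Take torques about the hinge: T sin 20° · 3.4 = 110×9.81×1.7 + 178×2.3 = 2243.9 N·m.
So T = 2243.9 / (0.3420 × 3.4) = 1929.6 N.
ΣF_y = 0: H_y = (110×9.81 + 178) − T sin 20° = 1257.1 − 659.96 = 597.14 N.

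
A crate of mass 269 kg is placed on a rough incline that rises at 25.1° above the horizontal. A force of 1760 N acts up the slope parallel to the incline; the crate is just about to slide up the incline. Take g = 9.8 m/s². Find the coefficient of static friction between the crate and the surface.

On the verge of sliding up the incline, friction is at its maximum μN and acts down the slope.
Perpendicular to incline: N = W cos 25.1° − P sin 0° = 2387 − 0 = 2387 N.
Along incline: P cos 0° − μN = W sin 25.1° → μ = −(W sin 25.1° − P cos 0°) / N = 0.2688.

μ ≈ 0.269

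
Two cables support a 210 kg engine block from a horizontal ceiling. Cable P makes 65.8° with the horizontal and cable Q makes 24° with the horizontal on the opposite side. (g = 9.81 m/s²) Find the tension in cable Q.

T_Q ≈ 844 N

Weight W = 210 × 9.81 = 2060 N acts straight down.
Horizontal: T_P cos 65.8° = T_Q cos 24°  →  T_P = 2.229 T_Q.
Vertical: T_P sin 65.8° + T_Q sin 24° = 2060.
Substituting the horizontal relation into the vertical equation gives 2.439 T_Q = 2060, so T_Q = 844.5 N.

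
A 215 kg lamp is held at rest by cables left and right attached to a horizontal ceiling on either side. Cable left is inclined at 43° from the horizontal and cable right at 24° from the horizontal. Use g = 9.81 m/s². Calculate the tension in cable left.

Weight W = 215 × 9.81 = 2109 N acts straight down.
Horizontal: T_left cos 43° = T_right cos 24°  →  T_right = 0.8006 T_left.
Vertical: T_left sin 43° + T_right sin 24° = 2109.
Substituting the horizontal relation into the vertical equation gives 1.008 T_left = 2109, so T_left = 2093 N.

T_left ≈ 2090 N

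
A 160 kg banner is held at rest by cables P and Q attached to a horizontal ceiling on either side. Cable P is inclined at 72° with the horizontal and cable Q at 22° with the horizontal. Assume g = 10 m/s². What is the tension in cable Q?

T_Q ≈ 496 N

Weight W = 160 × 10 = 1600 N acts straight down.
Horizontal: T_P cos 72° = T_Q cos 22°  →  T_P = 3.0 T_Q.
Vertical: T_P sin 72° + T_Q sin 22° = 1600.
Substituting the horizontal relation into the vertical equation gives 3.228 T_Q = 1600, so T_Q = 495.6 N.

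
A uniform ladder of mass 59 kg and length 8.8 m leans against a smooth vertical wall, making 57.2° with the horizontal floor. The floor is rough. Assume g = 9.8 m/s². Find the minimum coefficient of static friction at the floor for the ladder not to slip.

ΣF_y = 0: N_floor = 59×9.8 = 578.2 N.
Torques about the foot: N_wall · 8.8 sin 57.2° = 59×9.8×4.4 cos 57.2° → N_wall = 186.31 N.
ΣF_x = 0: f_floor = N_wall = 186.31 N.
μ_min = f_floor / N_floor = 186.31 / 578.2 = 0.3222.

μ_min ≈ 0.322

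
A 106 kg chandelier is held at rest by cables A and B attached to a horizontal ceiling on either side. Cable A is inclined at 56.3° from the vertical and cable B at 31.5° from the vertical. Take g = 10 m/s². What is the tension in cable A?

T_A ≈ 554 N

Angles from the horizontal: cable A is 90° − 56.3° = 33.7°, cable B is 90° − 31.5° = 58.5°.
Weight W = 106 × 10 = 1060 N acts straight down.
Horizontal: T_A cos 33.7° = T_B cos 58.5°  →  T_B = 1.592 T_A.
Vertical: T_A sin 33.7° + T_B sin 58.5° = 1060.
Substituting the horizontal relation into the vertical equation gives 1.912 T_A = 1060, so T_A = 554.3 N.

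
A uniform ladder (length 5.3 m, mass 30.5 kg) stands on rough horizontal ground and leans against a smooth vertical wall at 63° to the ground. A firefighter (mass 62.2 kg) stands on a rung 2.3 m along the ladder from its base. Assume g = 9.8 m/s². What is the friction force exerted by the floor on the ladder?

f ≈ 211 N

Torques about the foot: N_wall · 5.3 sin 63° = 30.5×9.8×2.65 cos 63° + 62.2×9.8×2.3 cos 63° → N_wall = 210.93 N.
ΣF_x = 0: f_floor = N_wall = 210.93 N.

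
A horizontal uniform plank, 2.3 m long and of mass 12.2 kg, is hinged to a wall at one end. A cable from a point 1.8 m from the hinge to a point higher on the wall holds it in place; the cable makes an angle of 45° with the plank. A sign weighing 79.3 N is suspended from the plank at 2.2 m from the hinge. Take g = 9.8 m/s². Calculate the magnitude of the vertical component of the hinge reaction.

Take torques about the hinge: T sin 45° · 1.8 = 12.2×9.8×1.15 + 79.3×2.2 = 311.95 N·m.
So T = 311.95 / (0.7071 × 1.8) = 245.09 N.
ΣF_y = 0: H_y = (12.2×9.8 + 79.3) − T sin 45° = 198.86 − 173.31 = 25.552 N.

|H_y| ≈ 25.6 N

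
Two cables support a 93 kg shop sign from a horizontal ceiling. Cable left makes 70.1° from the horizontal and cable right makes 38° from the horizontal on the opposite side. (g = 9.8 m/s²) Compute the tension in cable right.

Weight W = 93 × 9.8 = 911.4 N acts straight down.
Horizontal: T_left cos 70.1° = T_right cos 38°  →  T_left = 2.315 T_right.
Vertical: T_left sin 70.1° + T_right sin 38° = 911.4.
Substituting the horizontal relation into the vertical equation gives 2.793 T_right = 911.4, so T_right = 326.4 N.

T_right ≈ 326 N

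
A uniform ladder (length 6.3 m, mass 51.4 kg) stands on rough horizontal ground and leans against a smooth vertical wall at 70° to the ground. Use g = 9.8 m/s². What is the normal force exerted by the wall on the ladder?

Torques about the foot: N_wall · 6.3 sin 70° = 51.4×9.8×3.15 cos 70° → N_wall = 91.67 N.

N_wall ≈ 91.7 N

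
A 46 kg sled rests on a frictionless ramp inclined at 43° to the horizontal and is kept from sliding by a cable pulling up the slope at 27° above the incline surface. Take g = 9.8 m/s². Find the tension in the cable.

Take axes along and perpendicular to the incline. Weight components: W sin 43° = 307.4 N down-slope, W cos 43° = 329.7 N into the surface.
Along incline: T cos 27° = W sin 43° → T = 345.1 N.
Perpendicular: N = W cos 43° − T sin 27° = 173 N.

T ≈ 345 N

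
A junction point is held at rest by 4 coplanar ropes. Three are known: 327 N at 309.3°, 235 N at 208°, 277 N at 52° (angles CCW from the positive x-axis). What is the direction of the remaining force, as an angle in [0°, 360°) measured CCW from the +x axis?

Sum the known components: ΣF_x = 170.2 N, ΣF_y = -145.1 N.
For equilibrium the remaining force must supply (−ΣF_x, −ΣF_y) = (-170.2, 145.1) N.
Magnitude = √((-170.2)² + (145.1)²) = 223.6 N; direction = atan2(145.1, -170.2) = 139.5°.

θ ≈ 140°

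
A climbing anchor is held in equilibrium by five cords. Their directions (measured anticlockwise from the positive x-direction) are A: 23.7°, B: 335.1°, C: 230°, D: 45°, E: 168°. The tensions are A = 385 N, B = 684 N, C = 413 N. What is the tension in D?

Resolve: ΣF_x = 385 cos 23.7° + 684 cos 335.1° + 413 cos 230° + T_D cos 45° + T_E cos 168° = 0.
        ΣF_y = 385 sin 23.7° + 684 sin 335.1° + 413 sin 230° + T_D sin 45° + T_E sin 168° = 0.
The known terms sum to (707.5, -449.6) N, so 0.7071 T_D − 0.9781 T_E = -707.5 and 0.7071 T_D + 0.2079 T_E = 449.6.
Solving simultaneously: T_D = 349 N, T_E = 975.6 N.

T_D ≈ 349 N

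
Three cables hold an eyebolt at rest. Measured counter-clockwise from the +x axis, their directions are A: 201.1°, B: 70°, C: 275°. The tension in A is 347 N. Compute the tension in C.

T_C ≈ 619 N

Resolve: ΣF_x = 347 cos 201.1° + T_B cos 70° + T_C cos 275° = 0.
        ΣF_y = 347 sin 201.1° + T_B sin 70° + T_C sin 275° = 0.
The known terms sum to (-323.7, -124.9) N, so 0.3420 T_B + 0.0872 T_C = 323.7 and 0.9397 T_B − 0.9962 T_C = 124.9.
Solving simultaneously: T_B = 788.9 N, T_C = 618.7 N.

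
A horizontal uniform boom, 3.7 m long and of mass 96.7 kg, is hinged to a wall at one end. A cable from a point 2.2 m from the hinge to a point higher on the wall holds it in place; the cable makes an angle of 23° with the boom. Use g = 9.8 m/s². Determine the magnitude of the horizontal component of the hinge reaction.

Take torques about the hinge: T sin 23° · 2.2 = 96.7×9.8×1.85 = 1753.2 N·m.
So T = 1753.2 / (0.3907 × 2.2) = 2039.5 N.
ΣF_x = 0: H_x = T cos 23° = 1877.4 N.

H_x ≈ 1880 N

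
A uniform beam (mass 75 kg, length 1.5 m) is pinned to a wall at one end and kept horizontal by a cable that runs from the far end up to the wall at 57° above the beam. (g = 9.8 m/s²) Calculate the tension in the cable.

T ≈ 438 N

Take torques about the hinge: T sin 57° · 1.5 = 75×9.8×0.75 = 551.25 N·m.
So T = 551.25 / (0.8387 × 1.5) = 438.19 N.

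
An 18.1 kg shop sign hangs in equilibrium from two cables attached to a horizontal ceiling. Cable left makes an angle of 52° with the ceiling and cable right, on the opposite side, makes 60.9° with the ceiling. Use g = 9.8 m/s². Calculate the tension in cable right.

T_right ≈ 119 N

Weight W = 18.1 × 9.8 = 177.4 N acts straight down.
Horizontal: T_left cos 52° = T_right cos 60.9°  →  T_left = 0.7899 T_right.
Vertical: T_left sin 52° + T_right sin 60.9° = 177.4.
Substituting the horizontal relation into the vertical equation gives 1.496 T_right = 177.4, so T_right = 118.5 N.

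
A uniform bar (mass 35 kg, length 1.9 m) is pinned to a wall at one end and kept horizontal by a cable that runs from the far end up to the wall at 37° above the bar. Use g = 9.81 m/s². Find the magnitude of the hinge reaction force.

Take torques about the hinge: T sin 37° · 1.9 = 35×9.81×0.95 = 326.18 N·m.
So T = 326.18 / (0.6018 × 1.9) = 285.26 N.
ΣF_x = 0: H_x = T cos 37° = 227.82 N.
ΣF_y = 0: H_y = (35×9.81) − T sin 37° = 343.35 − 171.67 = 171.68 N.
|H| = √(H_x² + H_y²) = √((227.82)² + (171.68)²) = 285.26 N.

|H| ≈ 285 N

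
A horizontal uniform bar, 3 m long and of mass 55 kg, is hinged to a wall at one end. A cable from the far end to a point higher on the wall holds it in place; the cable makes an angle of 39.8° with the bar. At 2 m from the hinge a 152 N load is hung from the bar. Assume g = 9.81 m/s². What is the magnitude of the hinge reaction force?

|H| ≈ 549 N

Take torques about the hinge: T sin 39.8° · 3 = 55×9.81×1.5 + 152×2 = 1113.3 N·m.
So T = 1113.3 / (0.6401 × 3) = 579.76 N.
ΣF_x = 0: H_x = T cos 39.8° = 445.42 N.
ΣF_y = 0: H_y = (55×9.81 + 152) − T sin 39.8° = 691.55 − 371.11 = 320.44 N.
|H| = √(H_x² + H_y²) = √((445.42)² + (320.44)²) = 548.71 N.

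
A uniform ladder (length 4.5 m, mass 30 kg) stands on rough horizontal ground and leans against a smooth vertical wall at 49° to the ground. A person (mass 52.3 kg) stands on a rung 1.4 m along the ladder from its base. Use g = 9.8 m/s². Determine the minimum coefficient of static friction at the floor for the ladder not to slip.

μ_min ≈ 0.330

ΣF_y = 0: N_floor = 30×9.8 + 52.3×9.8 = 806.54 N.
Torques about the foot: N_wall · 4.5 sin 49° = 30×9.8×2.25 cos 49° + 52.3×9.8×1.4 cos 49° → N_wall = 266.4 N.
ΣF_x = 0: f_floor = N_wall = 266.4 N.
μ_min = f_floor / N_floor = 266.4 / 806.54 = 0.3303.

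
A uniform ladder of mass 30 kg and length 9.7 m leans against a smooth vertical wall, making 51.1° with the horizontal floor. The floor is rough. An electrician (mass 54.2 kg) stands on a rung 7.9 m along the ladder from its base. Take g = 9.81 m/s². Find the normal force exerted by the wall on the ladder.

Torques about the foot: N_wall · 9.7 sin 51.1° = 30×9.81×4.85 cos 51.1° + 54.2×9.81×7.9 cos 51.1° → N_wall = 468.15 N.

N_wall ≈ 468 N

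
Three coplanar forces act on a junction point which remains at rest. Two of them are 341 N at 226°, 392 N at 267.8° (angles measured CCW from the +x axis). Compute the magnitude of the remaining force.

F ≈ 685 N

Sum the known components: ΣF_x = -251.9 N, ΣF_y = -637 N.
For equilibrium the remaining force must supply (−ΣF_x, −ΣF_y) = (251.9, 637) N.
Magnitude = √((251.9)² + (637)²) = 685 N; direction = atan2(637, 251.9) = 68.4°.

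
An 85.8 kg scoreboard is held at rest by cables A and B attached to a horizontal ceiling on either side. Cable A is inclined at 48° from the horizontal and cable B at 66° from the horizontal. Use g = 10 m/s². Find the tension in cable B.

T_B ≈ 628 N

Weight W = 85.8 × 10 = 858 N acts straight down.
Horizontal: T_A cos 48° = T_B cos 66°  →  T_A = 0.6079 T_B.
Vertical: T_A sin 48° + T_B sin 66° = 858.
Substituting the horizontal relation into the vertical equation gives 1.365 T_B = 858, so T_B = 628.4 N.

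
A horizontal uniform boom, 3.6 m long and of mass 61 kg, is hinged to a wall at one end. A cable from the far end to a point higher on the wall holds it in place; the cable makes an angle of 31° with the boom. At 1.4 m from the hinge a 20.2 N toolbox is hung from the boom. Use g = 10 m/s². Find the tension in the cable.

T ≈ 607 N

Take torques about the hinge: T sin 31° · 3.6 = 61×10×1.8 + 20.2×1.4 = 1126.3 N·m.
So T = 1126.3 / (0.5150 × 3.6) = 607.44 N.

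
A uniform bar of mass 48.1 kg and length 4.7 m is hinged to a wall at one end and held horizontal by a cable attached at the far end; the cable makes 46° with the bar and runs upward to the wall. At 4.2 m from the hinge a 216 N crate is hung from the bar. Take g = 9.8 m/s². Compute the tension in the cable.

Take torques about the hinge: T sin 46° · 4.7 = 48.1×9.8×2.35 + 216×4.2 = 2014.9 N·m.
So T = 2014.9 / (0.7193 × 4.7) = 595.98 N.

T ≈ 596 N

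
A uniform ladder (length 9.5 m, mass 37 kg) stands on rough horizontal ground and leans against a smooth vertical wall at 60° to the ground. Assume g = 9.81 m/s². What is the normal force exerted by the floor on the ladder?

N_floor ≈ 363 N

ΣF_y = 0: N_floor = 37×9.81 = 362.97 N.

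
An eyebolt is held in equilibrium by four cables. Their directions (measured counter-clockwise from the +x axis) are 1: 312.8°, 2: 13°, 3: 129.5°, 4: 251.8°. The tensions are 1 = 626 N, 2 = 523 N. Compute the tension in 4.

T_4 ≈ 596 N

Resolve: ΣF_x = 626 cos 312.8° + 523 cos 13° + T_3 cos 129.5° + T_4 cos 251.8° = 0.
        ΣF_y = 626 sin 312.8° + 523 sin 13° + T_3 sin 129.5° + T_4 sin 251.8° = 0.
The known terms sum to (934.9, -341.7) N, so -0.6361 T_3 − 0.3123 T_4 = -934.9 and 0.7716 T_3 − 0.9500 T_4 = 341.7.
Solving simultaneously: T_3 = 1177 N, T_4 = 596.4 N.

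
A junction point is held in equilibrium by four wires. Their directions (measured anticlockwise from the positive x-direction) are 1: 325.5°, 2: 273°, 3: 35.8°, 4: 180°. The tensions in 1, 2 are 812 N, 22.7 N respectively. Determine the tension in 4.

Resolve: ΣF_x = 812 cos 325.5° + 22.7 cos 273° + T_3 cos 35.8° + T_4 cos 180° = 0.
        ΣF_y = 812 sin 325.5° + 22.7 sin 273° + T_3 sin 35.8° + T_4 sin 180° = 0.
The known terms sum to (670.4, -482.6) N, so 0.8111 T_3 − 1.0000 T_4 = -670.4 and 0.5850 T_3 + 0.0000 T_4 = 482.6.
Solving simultaneously: T_3 = 825 N, T_4 = 1340 N.

T_4 ≈ 1340 N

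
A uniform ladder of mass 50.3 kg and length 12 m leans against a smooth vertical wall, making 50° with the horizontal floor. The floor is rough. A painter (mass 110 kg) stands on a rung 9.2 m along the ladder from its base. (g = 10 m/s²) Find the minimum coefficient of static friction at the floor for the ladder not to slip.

μ_min ≈ 0.573

ΣF_y = 0: N_floor = 50.3×10 + 110×10 = 1603 N.
Torques about the foot: N_wall · 12 sin 50° = 50.3×10×6 cos 50° + 110×10×9.2 cos 50° → N_wall = 918.67 N.
ΣF_x = 0: f_floor = N_wall = 918.67 N.
μ_min = f_floor / N_floor = 918.67 / 1603 = 0.5731.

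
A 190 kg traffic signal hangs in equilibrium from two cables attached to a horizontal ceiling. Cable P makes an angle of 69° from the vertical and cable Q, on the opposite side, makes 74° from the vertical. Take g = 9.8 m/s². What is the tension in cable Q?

Angles from the horizontal: cable P is 90° − 69° = 21°, cable Q is 90° − 74° = 16°.
Weight W = 190 × 9.8 = 1862 N acts straight down.
Horizontal: T_P cos 21° = T_Q cos 16°  →  T_P = 1.03 T_Q.
Vertical: T_P sin 21° + T_Q sin 16° = 1862.
Substituting the horizontal relation into the vertical equation gives 0.6446 T_Q = 1862, so T_Q = 2888 N.

T_Q ≈ 2890 N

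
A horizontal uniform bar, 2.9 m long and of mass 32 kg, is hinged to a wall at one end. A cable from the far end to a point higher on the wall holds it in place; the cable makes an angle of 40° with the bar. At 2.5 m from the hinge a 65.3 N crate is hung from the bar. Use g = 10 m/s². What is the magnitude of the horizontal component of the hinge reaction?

Take torques about the hinge: T sin 40° · 2.9 = 32×10×1.45 + 65.3×2.5 = 627.25 N·m.
So T = 627.25 / (0.6428 × 2.9) = 336.49 N.
ΣF_x = 0: H_x = T cos 40° = 257.77 N.

H_x ≈ 258 N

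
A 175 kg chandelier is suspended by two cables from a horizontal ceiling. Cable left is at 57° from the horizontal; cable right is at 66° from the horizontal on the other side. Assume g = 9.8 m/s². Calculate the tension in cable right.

Weight W = 175 × 9.8 = 1715 N acts straight down.
Horizontal: T_left cos 57° = T_right cos 66°  →  T_left = 0.7468 T_right.
Vertical: T_left sin 57° + T_right sin 66° = 1715.
Substituting the horizontal relation into the vertical equation gives 1.54 T_right = 1715, so T_right = 1114 N.

T_right ≈ 1110 N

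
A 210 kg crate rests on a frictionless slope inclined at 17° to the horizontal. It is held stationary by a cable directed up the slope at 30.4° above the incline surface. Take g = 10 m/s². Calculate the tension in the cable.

Take axes along and perpendicular to the incline. Weight components: W sin 17° = 614 N down-slope, W cos 17° = 2008 N into the surface.
Along incline: T cos 30.4° = W sin 17° → T = 711.9 N.
Perpendicular: N = W cos 17° − T sin 30.4° = 1648 N.

T ≈ 712 N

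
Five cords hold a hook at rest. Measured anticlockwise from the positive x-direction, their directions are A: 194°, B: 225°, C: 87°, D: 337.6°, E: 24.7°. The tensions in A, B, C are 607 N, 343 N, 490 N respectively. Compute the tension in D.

T_D ≈ 584 N

Resolve: ΣF_x = 607 cos 194° + 343 cos 225° + 490 cos 87° + T_D cos 337.6° + T_E cos 24.7° = 0.
        ΣF_y = 607 sin 194° + 343 sin 225° + 490 sin 87° + T_D sin 337.6° + T_E sin 24.7° = 0.
The known terms sum to (-805.9, 99.94) N, so 0.9245 T_D + 0.9085 T_E = 805.9 and -0.3811 T_D + 0.4179 T_E = -99.94.
Solving simultaneously: T_D = 583.6 N, T_E = 293.1 N.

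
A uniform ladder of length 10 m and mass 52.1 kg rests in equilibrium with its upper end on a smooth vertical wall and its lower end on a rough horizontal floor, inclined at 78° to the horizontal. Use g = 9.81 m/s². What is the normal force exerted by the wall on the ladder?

N_wall ≈ 54.3 N

Torques about the foot: N_wall · 10 sin 78° = 52.1×9.81×5 cos 78° → N_wall = 54.319 N.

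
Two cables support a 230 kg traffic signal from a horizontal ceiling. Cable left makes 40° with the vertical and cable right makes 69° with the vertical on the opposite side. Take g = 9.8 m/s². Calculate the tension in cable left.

Angles from the horizontal: cable left is 90° − 40° = 50°, cable right is 90° − 69° = 21°.
Weight W = 230 × 9.8 = 2254 N acts straight down.
Horizontal: T_left cos 50° = T_right cos 21°  →  T_right = 0.6885 T_left.
Vertical: T_left sin 50° + T_right sin 21° = 2254.
Substituting the horizontal relation into the vertical equation gives 1.013 T_left = 2254, so T_left = 2226 N.

T_left ≈ 2230 N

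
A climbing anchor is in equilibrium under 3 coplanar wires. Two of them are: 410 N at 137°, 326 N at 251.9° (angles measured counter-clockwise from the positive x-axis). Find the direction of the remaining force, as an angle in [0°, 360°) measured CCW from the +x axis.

Sum the known components: ΣF_x = -401.1 N, ΣF_y = -30.25 N.
For equilibrium the remaining force must supply (−ΣF_x, −ΣF_y) = (401.1, 30.25) N.
Magnitude = √((401.1)² + (30.25)²) = 402.3 N; direction = atan2(30.25, 401.1) = 4.3°.

θ ≈ 4.31°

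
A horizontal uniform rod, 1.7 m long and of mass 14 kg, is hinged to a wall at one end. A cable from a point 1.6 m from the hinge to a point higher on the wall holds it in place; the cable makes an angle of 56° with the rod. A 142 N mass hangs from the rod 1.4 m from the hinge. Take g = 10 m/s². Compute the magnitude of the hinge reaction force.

|H| ≈ 158 N

Take torques about the hinge: T sin 56° · 1.6 = 14×10×0.85 + 142×1.4 = 317.8 N·m.
So T = 317.8 / (0.8290 × 1.6) = 239.59 N.
ΣF_x = 0: H_x = T cos 56° = 133.97 N.
ΣF_y = 0: H_y = (14×10 + 142) − T sin 56° = 282 − 198.62 = 83.375 N.
|H| = √(H_x² + H_y²) = √((133.97)² + (83.375)²) = 157.8 N.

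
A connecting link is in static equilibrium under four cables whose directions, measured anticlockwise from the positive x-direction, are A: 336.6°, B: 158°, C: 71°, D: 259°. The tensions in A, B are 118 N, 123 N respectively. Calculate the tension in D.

Resolve: ΣF_x = 118 cos 336.6° + 123 cos 158° + T_C cos 71° + T_D cos 259° = 0.
        ΣF_y = 118 sin 336.6° + 123 sin 158° + T_C sin 71° + T_D sin 259° = 0.
The known terms sum to (-5.749, -0.7868) N, so 0.3256 T_C − 0.1908 T_D = 5.749 and 0.9455 T_C − 0.9816 T_D = 0.7868.
Solving simultaneously: T_C = 39.47 N, T_D = 37.21 N.

T_D ≈ 37.2 N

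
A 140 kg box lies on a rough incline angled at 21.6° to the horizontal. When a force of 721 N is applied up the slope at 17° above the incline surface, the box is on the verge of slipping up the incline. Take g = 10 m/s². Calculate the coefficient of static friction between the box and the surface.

μ ≈ 0.160

On the verge of sliding up the incline, friction is at its maximum μN and acts down the slope.
Perpendicular to incline: N = W cos 21.6° − P sin 17° = 1302 − 210.8 = 1091 N.
Along incline: P cos 17° − μN = W sin 21.6° → μ = −(W sin 21.6° − P cos 17°) / N = 0.1596.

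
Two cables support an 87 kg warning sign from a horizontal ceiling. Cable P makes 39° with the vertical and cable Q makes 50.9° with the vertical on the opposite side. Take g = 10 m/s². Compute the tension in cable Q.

Angles from the horizontal: cable P is 90° − 39° = 51°, cable Q is 90° − 50.9° = 39.1°.
Weight W = 87 × 10 = 870 N acts straight down.
Horizontal: T_P cos 51° = T_Q cos 39.1°  →  T_P = 1.233 T_Q.
Vertical: T_P sin 51° + T_Q sin 39.1° = 870.
Substituting the horizontal relation into the vertical equation gives 1.589 T_Q = 870, so T_Q = 547.5 N.

T_Q ≈ 548 N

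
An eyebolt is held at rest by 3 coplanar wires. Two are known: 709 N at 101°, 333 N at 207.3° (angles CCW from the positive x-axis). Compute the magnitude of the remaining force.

Sum the known components: ΣF_x = -431.2 N, ΣF_y = 543.2 N.
For equilibrium the remaining force must supply (−ΣF_x, −ΣF_y) = (431.2, -543.2) N.
Magnitude = √((431.2)² + (-543.2)²) = 693.6 N; direction = atan2(-543.2, 431.2) = 308.4°.

F ≈ 694 N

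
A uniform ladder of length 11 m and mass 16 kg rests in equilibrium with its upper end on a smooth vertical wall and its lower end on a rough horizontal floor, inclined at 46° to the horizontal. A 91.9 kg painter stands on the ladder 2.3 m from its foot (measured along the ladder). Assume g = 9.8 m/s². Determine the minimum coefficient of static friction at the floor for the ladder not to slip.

μ_min ≈ 0.244

ΣF_y = 0: N_floor = 16×9.8 + 91.9×9.8 = 1057.4 N.
Torques about the foot: N_wall · 11 sin 46° = 16×9.8×5.5 cos 46° + 91.9×9.8×2.3 cos 46° → N_wall = 257.56 N.
ΣF_x = 0: f_floor = N_wall = 257.56 N.
μ_min = f_floor / N_floor = 257.56 / 1057.4 = 0.2436.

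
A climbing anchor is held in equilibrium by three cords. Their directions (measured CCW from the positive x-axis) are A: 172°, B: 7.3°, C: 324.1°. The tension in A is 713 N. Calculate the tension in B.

Resolve: ΣF_x = 713 cos 172° + T_B cos 7.3° + T_C cos 324.1° = 0.
        ΣF_y = 713 sin 172° + T_B sin 7.3° + T_C sin 324.1° = 0.
The known terms sum to (-706.1, 99.23) N, so 0.9919 T_B + 0.8100 T_C = 706.1 and 0.1271 T_B − 0.5864 T_C = -99.23.
Solving simultaneously: T_B = 487.4 N, T_C = 274.8 N.

T_B ≈ 487 N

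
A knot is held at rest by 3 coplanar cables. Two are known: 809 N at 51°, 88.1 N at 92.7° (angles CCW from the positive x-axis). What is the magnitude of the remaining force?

F ≈ 877 N

Sum the known components: ΣF_x = 505 N, ΣF_y = 716.7 N.
For equilibrium the remaining force must supply (−ΣF_x, −ΣF_y) = (-505, -716.7) N.
Magnitude = √((-505)² + (-716.7)²) = 876.7 N; direction = atan2(-716.7, -505) = 234.8°.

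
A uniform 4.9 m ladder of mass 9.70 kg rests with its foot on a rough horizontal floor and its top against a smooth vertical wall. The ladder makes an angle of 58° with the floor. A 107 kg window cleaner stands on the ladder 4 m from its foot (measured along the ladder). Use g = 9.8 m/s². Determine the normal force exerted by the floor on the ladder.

ΣF_y = 0: N_floor = 9.70×9.8 + 107×9.8 = 1143.7 N.

N_floor ≈ 1140 N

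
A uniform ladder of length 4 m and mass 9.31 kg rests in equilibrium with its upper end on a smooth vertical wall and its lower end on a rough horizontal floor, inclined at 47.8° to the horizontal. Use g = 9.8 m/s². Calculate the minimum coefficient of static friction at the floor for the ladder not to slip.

μ_min ≈ 0.453

ΣF_y = 0: N_floor = 9.31×9.8 = 91.238 N.
Torques about the foot: N_wall · 4 sin 47.8° = 9.31×9.8×2 cos 47.8° → N_wall = 41.365 N.
ΣF_x = 0: f_floor = N_wall = 41.365 N.
μ_min = f_floor / N_floor = 41.365 / 91.238 = 0.4534.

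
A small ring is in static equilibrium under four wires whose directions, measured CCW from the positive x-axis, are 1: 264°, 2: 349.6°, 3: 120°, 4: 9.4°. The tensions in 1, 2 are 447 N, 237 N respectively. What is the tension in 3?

Resolve: ΣF_x = 447 cos 264° + 237 cos 349.6° + T_3 cos 120° + T_4 cos 9.4° = 0.
        ΣF_y = 447 sin 264° + 237 sin 349.6° + T_3 sin 120° + T_4 sin 9.4° = 0.
The known terms sum to (186.4, -487.3) N, so -0.5000 T_3 + 0.9866 T_4 = -186.4 and 0.8660 T_3 + 0.1633 T_4 = 487.3.
Solving simultaneously: T_3 = 546.2 N, T_4 = 87.87 N.

T_3 ≈ 546 N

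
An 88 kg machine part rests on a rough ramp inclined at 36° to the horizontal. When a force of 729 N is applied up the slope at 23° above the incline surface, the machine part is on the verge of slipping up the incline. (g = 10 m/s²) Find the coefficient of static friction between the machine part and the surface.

μ ≈ 0.360

On the verge of sliding up the incline, friction is at its maximum μN and acts down the slope.
Perpendicular to incline: N = W cos 36° − P sin 23° = 711.9 − 284.8 = 427.1 N.
Along incline: P cos 23° − μN = W sin 36° → μ = −(W sin 36° − P cos 23°) / N = 0.3601.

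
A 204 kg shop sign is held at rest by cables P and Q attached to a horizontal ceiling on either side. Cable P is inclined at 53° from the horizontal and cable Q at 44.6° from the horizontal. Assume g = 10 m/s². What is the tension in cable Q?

Weight W = 204 × 10 = 2040 N acts straight down.
Horizontal: T_P cos 53° = T_Q cos 44.6°  →  T_P = 1.183 T_Q.
Vertical: T_P sin 53° + T_Q sin 44.6° = 2040.
Substituting the horizontal relation into the vertical equation gives 1.647 T_Q = 2040, so T_Q = 1239 N.

T_Q ≈ 1240 N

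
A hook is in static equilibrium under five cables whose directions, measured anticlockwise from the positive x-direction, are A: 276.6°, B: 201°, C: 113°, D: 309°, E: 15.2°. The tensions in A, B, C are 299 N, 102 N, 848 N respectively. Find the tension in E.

Resolve: ΣF_x = 299 cos 276.6° + 102 cos 201° + 848 cos 113° + T_D cos 309° + T_E cos 15.2° = 0.
        ΣF_y = 299 sin 276.6° + 102 sin 201° + 848 sin 113° + T_D sin 309° + T_E sin 15.2° = 0.
The known terms sum to (-392.2, 447) N, so 0.6293 T_D + 0.9650 T_E = 392.2 and -0.7771 T_D + 0.2622 T_E = -447.
Solving simultaneously: T_D = 583.9 N, T_E = 25.66 N.

T_E ≈ 25.7 N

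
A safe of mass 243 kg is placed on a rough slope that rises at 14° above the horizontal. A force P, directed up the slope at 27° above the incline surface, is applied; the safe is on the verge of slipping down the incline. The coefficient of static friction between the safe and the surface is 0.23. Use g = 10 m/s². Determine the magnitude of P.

On the verge of sliding down the incline, friction equals μN and acts up the slope.
Perpendicular: N + P sin 27° = W cos 14° = 2358 N.
Along incline: P cos 27° + μN = W sin 14° with W sin 14° = 587.9 N.
Solving the pair for P and N: P = 57.94 N, N = 2332 N (and f = μN = 536.2 N).

P ≈ 57.9 N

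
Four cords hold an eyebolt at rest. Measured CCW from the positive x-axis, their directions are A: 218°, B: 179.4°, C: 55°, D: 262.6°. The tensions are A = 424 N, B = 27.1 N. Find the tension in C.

Resolve: ΣF_x = 424 cos 218° + 27.1 cos 179.4° + T_C cos 55° + T_D cos 262.6° = 0.
        ΣF_y = 424 sin 218° + 27.1 sin 179.4° + T_C sin 55° + T_D sin 262.6° = 0.
The known terms sum to (-361.2, -260.8) N, so 0.5736 T_C − 0.1288 T_D = 361.2 and 0.8192 T_C − 0.9917 T_D = 260.8.
Solving simultaneously: T_C = 700.7 N, T_D = 315.8 N.

T_C ≈ 701 N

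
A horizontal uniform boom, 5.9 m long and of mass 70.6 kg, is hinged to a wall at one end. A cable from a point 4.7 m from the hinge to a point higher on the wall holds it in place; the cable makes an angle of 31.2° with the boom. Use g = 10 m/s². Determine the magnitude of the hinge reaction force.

Take torques about the hinge: T sin 31.2° · 4.7 = 70.6×10×2.95 = 2082.7 N·m.
So T = 2082.7 / (0.5180 × 4.7) = 855.41 N.
ΣF_x = 0: H_x = T cos 31.2° = 731.69 N.
ΣF_y = 0: H_y = (70.6×10) − T sin 31.2° = 706 − 443.13 = 262.87 N.
|H| = √(H_x² + H_y²) = √((731.69)² + (262.87)²) = 777.48 N.

|H| ≈ 777 N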